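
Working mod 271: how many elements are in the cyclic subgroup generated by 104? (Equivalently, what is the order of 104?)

The order of 104 must divide p − 1 = 270 = 2 · 3^3 · 5.
Divisors: 1, 2, 3, 5, 6, 9, 10, 15, 18, 27, 30, 45, 54, 90, 135, 270.
Check each in increasing order: 104^1 ≡ 104;  104^2 ≡ 247;  104^3 ≡ 214;  104^5 ≡ 13;  104^6 ≡ 268;  104^9 ≡ 171;  104^10 ≡ 169;  104^15 ≡ 29;  104^18 ≡ 244;  104^27 ≡ 261;  104^30 ≡ 28;  104^45 ≡ 270;  104^54 ≡ 100;  104^90 ≡ 1.
Smallest exponent giving 1 is 90.

90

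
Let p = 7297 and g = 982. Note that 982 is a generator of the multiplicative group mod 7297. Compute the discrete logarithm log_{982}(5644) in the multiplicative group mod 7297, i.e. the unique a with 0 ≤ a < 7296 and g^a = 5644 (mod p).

509

Baby-step giant-step with m = ceil(sqrt(7296)) = 86.
Baby table (982^j mod 7297 for j=0..85):
  0:1  1:982  2:1120  3:5290  4:6613  5:6933  6:105  7:952
  8:848  9:878  10:1150  11:5562  12:3728  13:5099  14:1476  15:4626
  16:3998  17:250  18:4699  19:2714  20:1743  21:4128  22:3861  23:4359
  24:4496  25:387  26:590  27:2917  28:4070  29:5281  30:5072  31:4150
  32:3574  33:7108  34:4124  35:7230  36:7176  37:5227  38:3123  39:2046
  40:2497  41:262  42:1889  43:1560  44:6847  45:3217  46:6790  47:5619
  48:1326  49:3266  50:3829  51:2123  52:5141  53:6235  54:587  55:7268
  56:710  57:4005  58:7124  59:5242  60:3259  61:4252  62:1580  63:4596
  64:3726  65:3135  66:6533  67:1343  68:5366  69:978  70:4489  71:810
  72:47  73:2372  74:1561  75:532  76:4337  77:4783  78:4935  79:962
  80:3371  81:4781  82:2971  83:6019  84:88  85:6149
Giant step factor: 982^(-86) ≡ 578 (mod 7297).
Scan 5644·578^i mod 7297 for i = 0, 1, …:
  i=0: 5644   i=1: 473   i=2: 3405   i=3: 5197
  i=4: 4799   i=5: 962
Match at i=5, j=79: a = 5·86 + 79 = 509.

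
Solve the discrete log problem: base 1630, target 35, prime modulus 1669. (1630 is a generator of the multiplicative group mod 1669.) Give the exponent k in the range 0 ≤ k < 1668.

Baby-step giant-step with m = ceil(sqrt(1668)) = 41.
Baby table (1630^j mod 1669 for j=0..40):
  0:1  1:1630  2:1521  3:765  4:207  5:272  6:1075  7:1469
  8:1124  9:1227  10:548  11:325  12:677  13:301  14:1613  15:515
  16:1612  17:554  18:91  19:1458  20:1553  21:1186  22:478  23:1386
  24:1023  25:159  26:475  27:1503  28:1467  29:1202  30:1523  31:687
  32:1580  33:133  34:1489  35:344  36:1605  37:827  38:1127  39:1110
  40:104
Giant step factor: 1630^(-41) ≡ 351 (mod 1669).
Scan 35·351^i mod 1669 for i = 0, 1, …:
  i=0: 35   i=1: 602   i=2: 1008   i=3: 1649
  i=4: 1325   i=5: 1093   i=6: 1442   i=7: 435
  i=8: 806   i=9: 845     …   i=24: 764
  i=25: 1124
Match at i=25, j=8: k = 25·41 + 8 = 1033.

1033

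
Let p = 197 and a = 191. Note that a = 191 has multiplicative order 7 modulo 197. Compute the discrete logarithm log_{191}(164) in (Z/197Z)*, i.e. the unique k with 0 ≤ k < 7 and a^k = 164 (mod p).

6

Successive powers of 191 modulo 197:
  191^0=1  191^1=191  191^2=36  191^3=178  191^4=114  191^5=104
  191^6=164
So 191^6 ≡ 164 (mod 197), giving k = 6.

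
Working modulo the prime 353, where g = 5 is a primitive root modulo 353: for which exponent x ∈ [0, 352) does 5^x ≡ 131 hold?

96

Baby-step giant-step with m = ceil(sqrt(352)) = 19.
Baby table (5^j mod 353 for j=0..18):
  0:1  1:5  2:25  3:125  4:272  5:301  6:93  7:112
  8:207  9:329  10:233  11:106  12:177  13:179  14:189  15:239
  16:136  17:327  18:223
Giant step factor: 5^(-19) ≡ 145 (mod 353).
Scan 131·145^i mod 353 for i = 0, 1, …:
  i=0: 131   i=1: 286   i=2: 169   i=3: 148
  i=4: 280   i=5: 5
Match at i=5, j=1: x = 5·19 + 1 = 96.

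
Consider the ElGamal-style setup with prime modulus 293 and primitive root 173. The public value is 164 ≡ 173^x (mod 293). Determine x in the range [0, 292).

Baby-step giant-step with m = ceil(sqrt(292)) = 18.
Baby table (173^j mod 293 for j=0..17):
  0:1  1:173  2:43  3:114  4:91  5:214  6:104  7:119
  8:77  9:136  10:88  11:281  12:268  13:70  14:97  15:80
  16:69  17:217
Giant step factor: 173^(-18) ≡ 198 (mod 293).
Scan 164·198^i mod 293 for i = 0, 1, …:
  i=0: 164   i=1: 242   i=2: 157   i=3: 28
  i=4: 270   i=5: 134   i=6: 162   i=7: 139
  i=8: 273   i=9: 142   i=10: 281
Match at i=10, j=11: x = 10·18 + 11 = 191.

191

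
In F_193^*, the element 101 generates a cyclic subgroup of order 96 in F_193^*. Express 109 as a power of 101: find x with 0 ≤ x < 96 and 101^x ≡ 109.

Baby-step giant-step with m = ceil(sqrt(96)) = 10.
Baby table (101^j mod 193 for j=0..9):
  0:1  1:101  2:165  3:67  4:12  5:54  6:50  7:32
  8:144  9:69
Giant step factor: 101^(-10) ≡ 46 (mod 193).
Scan 109·46^i mod 193 for i = 0, 1, …:
  i=0: 109   i=1: 189   i=2: 9   i=3: 28
  i=4: 130   i=5: 190   i=6: 55   i=7: 21
  i=8: 1
Match at i=8, j=0: x = 8·10 + 0 = 80.

80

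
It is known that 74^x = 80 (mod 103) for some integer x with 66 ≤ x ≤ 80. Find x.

Compute 74^66 mod 103 = 76, then multiply by 74 repeatedly:
  74^66=76  74^67=62  74^68=56  74^69=24  74^70=25
  74^71=99  74^72=13  74^73=35  74^74=15  74^75=80
Found 80 at exponent 75.

75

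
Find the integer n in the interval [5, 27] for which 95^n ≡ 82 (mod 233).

Compute 95^5 mod 233 = 69, then multiply by 95 repeatedly:
  95^5=69  95^6=31  95^7=149  95^8=175  95^9=82
Found 82 at exponent 9.

9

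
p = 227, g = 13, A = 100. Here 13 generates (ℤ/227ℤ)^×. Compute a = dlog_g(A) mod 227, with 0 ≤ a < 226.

156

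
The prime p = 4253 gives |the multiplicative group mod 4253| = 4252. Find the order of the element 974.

The order of 974 must divide p − 1 = 4252 = 2^2 · 1063.
Divisors: 1, 2, 4, 1063, 2126, 4252.
Check each in increasing order: 974^1 ≡ 974;  974^2 ≡ 257;  974^4 ≡ 2254;  974^1063 ≡ 4252;  974^2126 ≡ 1.
Smallest exponent giving 1 is 2126.

2126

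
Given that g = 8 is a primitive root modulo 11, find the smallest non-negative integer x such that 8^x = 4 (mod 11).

4

Successive powers of 8 modulo 11:
  8^0=1  8^1=8  8^2=9  8^3=6  8^4=4
So 8^4 ≡ 4 (mod 11), giving x = 4.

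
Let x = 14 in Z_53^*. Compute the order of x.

52

The order of 14 must divide p − 1 = 52 = 2^2 · 13.
Divisors: 1, 2, 4, 13, 26, 52.
Check each in increasing order: 14^1 ≡ 14;  14^2 ≡ 37;  14^4 ≡ 44;  14^13 ≡ 23;  14^26 ≡ 52;  14^52 ≡ 1.
Smallest exponent giving 1 is 52.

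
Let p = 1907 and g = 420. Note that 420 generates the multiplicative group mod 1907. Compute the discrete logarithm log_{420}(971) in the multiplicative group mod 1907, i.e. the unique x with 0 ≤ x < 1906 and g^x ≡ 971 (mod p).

Baby-step giant-step with m = ceil(sqrt(1906)) = 44.
Baby table (420^j mod 1907 for j=0..43):
  0:1  1:420  2:956  3:1050  4:483  5:718  6:254  7:1795
  8:635  9:1627  10:634  11:1207  12:1585  13:157  14:1102  15:1346
  16:848  17:1458  18:213  19:1738  20:1486  21:531  22:1808  23:374
  24:706  25:935  26:1765  27:1384  28:1552  29:1553  30:66  31:1022
  32:165  33:648  34:1366  35:1620  36:1508  37:236  38:1863  39:590
  40:1797  41:1475  42:1632  43:827
Giant step factor: 420^(-44) ≡ 466 (mod 1907).
Scan 971·466^i mod 1907 for i = 0, 1, …:
  i=0: 971   i=1: 527   i=2: 1486
Match at i=2, j=20: x = 2·44 + 20 = 108.

108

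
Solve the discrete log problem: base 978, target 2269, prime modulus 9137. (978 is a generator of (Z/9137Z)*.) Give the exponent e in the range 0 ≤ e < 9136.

2140

Baby-step giant-step with m = ceil(sqrt(9136)) = 96.
Baby table (978^j mod 9137 for j=0..95):
  0:1  1:978  2:6236  3:4429  4:624  5:7230  6:8039  7:4322
  8:5622  9:6979  10:123  11:1513  12:8657  13:5684  14:3656  15:3001
  16:2001  17:1660  18:6231  19:8676  20:5992  21:3359  22:4919  23:4720
  24:1975  25:3643  26:8561  27:3166  28:8042  29:7256  30:6056  31:1992
  32:1995  33:4929  34:5363  35:376  36:2248  37:5664  38:2370  39:6199
  40:4791  41:7454  42:7823  43:3225  44:1785  45:563  46:2394  47:2260
  48:8263  49:4106  50:4525  51:3142  52:2844  53:3784  54:267  55:5290
  56:2078  57:3870  58:2142  59:2503  60:8355  61:2712  62:2606  63:8582
  64:5430  65:1943  66:8895  67:886  68:7630  69:6348  70:4321  71:4644
  72:743  73:4831  74:889  75:1427  76:6782  77:8471  78:6516  79:4159
  80:1537  81:4718  82:19  83:308  84:8840  85:1918  86:2719  87:315
  88:6549  89:9022  90:6311  91:4683  92:2337  93:1336  94:17  95:7489
Giant step factor: 978^(-96) ≡ 8576 (mod 9137).
Scan 2269·8576^i mod 9137 for i = 0, 1, …:
  i=0: 2269   i=1: 6271   i=2: 8851   i=3: 5117
  i=4: 7518   i=5: 3696   i=6: 643   i=7: 4757
  i=8: 8464   i=9: 2936     …   i=21: 2445
  i=22: 8042
Match at i=22, j=28: e = 22·96 + 28 = 2140.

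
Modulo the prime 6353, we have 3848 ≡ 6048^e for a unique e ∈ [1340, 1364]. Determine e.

1342

Compute 6048^1340 mod 6353 = 2338, then multiply by 6048 repeatedly:
  6048^1340=2338  6048^1341=4799  6048^1342=3848
Found 3848 at exponent 1342.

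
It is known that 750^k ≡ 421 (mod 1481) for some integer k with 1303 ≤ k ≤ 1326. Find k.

Compute 750^1303 mod 1481 = 1211, then multiply by 750 repeatedly:
  750^1303=1211  750^1304=397  750^1305=69  750^1306=1396  750^1307=1414
  750^1308=104  750^1309=988  750^1310=500  750^1311=307  750^1312=695
  750^1313=1419  750^1314=892  750^1315=1069  750^1316=529  750^1317=1323
  750^1318=1461  750^1319=1291  750^1320=1157  750^1321=1365  750^1322=379
  750^1323=1379  750^1324=512  750^1325=421
Found 421 at exponent 1325.

1325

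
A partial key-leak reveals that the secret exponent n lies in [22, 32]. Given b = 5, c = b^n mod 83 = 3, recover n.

Compute 5^22 mod 83 = 37, then multiply by 5 repeatedly:
  5^22=37  5^23=19  5^24=12  5^25=60  5^26=51
  5^27=6  5^28=30  5^29=67  5^30=3
Found 3 at exponent 30.

30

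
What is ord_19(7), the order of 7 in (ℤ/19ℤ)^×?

3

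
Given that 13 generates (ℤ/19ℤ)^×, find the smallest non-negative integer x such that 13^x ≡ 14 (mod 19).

5

Successive powers of 13 modulo 19:
  13^0=1  13^1=13  13^2=17  13^3=12  13^4=4  13^5=14
So 13^5 ≡ 14 (mod 19), giving x = 5.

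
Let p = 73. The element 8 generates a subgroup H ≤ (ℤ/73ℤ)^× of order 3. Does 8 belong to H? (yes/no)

⟨8⟩ has order 3; its elements mod 73 are {1, 8, 64}.
8 is in this set.

yes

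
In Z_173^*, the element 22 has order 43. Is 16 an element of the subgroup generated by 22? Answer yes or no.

yes

16 ∈ ⟨22⟩ iff 16^43 ≡ 1 (mod 173), since |⟨22⟩| = 43.
16^43 mod 173 = 1.
Since 1 = 1, 16 lies in the subgroup.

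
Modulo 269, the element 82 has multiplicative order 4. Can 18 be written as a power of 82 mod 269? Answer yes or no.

no

⟨82⟩ has order 4; its elements mod 269 are {1, 82, 187, 268}.
18 is not in this set.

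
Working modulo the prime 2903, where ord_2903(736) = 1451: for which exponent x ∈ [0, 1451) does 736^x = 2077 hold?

253

Baby-step giant-step with m = ceil(sqrt(1451)) = 39.
Baby table (736^j mod 2903 for j=0..38):
  0:1  1:736  2:1738  3:1848  4:1524  5:1106  6:1176  7:442
  8:176  9:1804  10:1073  11:112  12:1148  13:155  14:863  15:2314
  16:1946  17:1077  18:153  19:2294  20:1741  21:1153  22:932  23:844
  24:2845  25:857  26:801  27:227  28:1601  29:2621  30:1464  31:491
  32:1404  33:2779  34:1632  35:2213  36:185  37:2622  38:2200
Giant step factor: 736^(-39) ≡ 1150 (mod 2903).
Scan 2077·1150^i mod 2903 for i = 0, 1, …:
  i=0: 2077   i=1: 2284   i=2: 2288   i=3: 1082
  i=4: 1816   i=5: 1143   i=6: 2294
Match at i=6, j=19: x = 6·39 + 19 = 253.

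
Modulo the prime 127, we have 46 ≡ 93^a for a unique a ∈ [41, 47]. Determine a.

Compute 93^41 mod 127 = 48, then multiply by 93 repeatedly:
  93^41=48  93^42=19  93^43=116  93^44=120  93^45=111
  93^46=36  93^47=46
Found 46 at exponent 47.

47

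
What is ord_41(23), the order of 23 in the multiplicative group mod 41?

10

The order of 23 must divide p − 1 = 40 = 2^3 · 5.
Divisors: 1, 2, 4, 5, 8, 10, 20, 40.
Check each in increasing order: 23^1 ≡ 23;  23^2 ≡ 37;  23^4 ≡ 16;  23^5 ≡ 40;  23^8 ≡ 10;  23^10 ≡ 1.
Smallest exponent giving 1 is 10.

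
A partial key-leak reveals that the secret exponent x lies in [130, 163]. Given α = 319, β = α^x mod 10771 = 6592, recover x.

Compute 319^130 mod 10771 = 7710, then multiply by 319 repeatedly:
  319^130=7710  319^131=3702  319^132=6899  319^133=3497  319^134=6130
  319^135=5919  319^136=3236  319^137=9039  319^138=7584  319^139=6592
Found 6592 at exponent 139.

139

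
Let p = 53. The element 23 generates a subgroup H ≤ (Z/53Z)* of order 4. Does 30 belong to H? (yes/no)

yes

⟨23⟩ has order 4; its elements mod 53 are {1, 23, 30, 52}.
30 is in this set.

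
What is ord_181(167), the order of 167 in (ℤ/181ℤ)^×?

90

The order of 167 must divide p − 1 = 180 = 2^2 · 3^2 · 5.
Divisors: 1, 2, 3, 4, 5, 6, 9, 10, 12, 15, 18, 20, 30, 36, 45, 60, 90, 180.
Check each in increasing order: 167^1 ≡ 167;  167^2 ≡ 15;  167^3 ≡ 152;  167^4 ≡ 44;  167^5 ≡ 108;  167^6 ≡ 117;  167^9 ≡ 46;  167^10 ≡ 80;  167^12 ≡ 114;  167^15 ≡ 133;  167^18 ≡ 125;  167^20 ≡ 65;  167^30 ≡ 132;  167^36 ≡ 59;  167^45 ≡ 180;  167^60 ≡ 48;  167^90 ≡ 1.
Smallest exponent giving 1 is 90.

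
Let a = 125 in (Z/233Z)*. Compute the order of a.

232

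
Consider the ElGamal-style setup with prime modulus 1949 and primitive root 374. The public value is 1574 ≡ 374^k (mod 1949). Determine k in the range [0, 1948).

Baby-step giant-step with m = ceil(sqrt(1948)) = 45.
Baby table (374^j mod 1949 for j=0..44):
  0:1  1:374  2:1497  3:515  4:1608  5:1100  6:161  7:1744
  8:1290  9:1057  10:1620  11:1690  12:584  13:128  14:1096  15:614
  16:1603  17:1179  18:472  19:1118  20:1046  21:1404  22:815  23:766
  24:1930  25:690  26:792  27:1909  28:632  29:539  30:839  31:1946
  32:827  33:1356  34:404  35:1023  36:598  37:1466  38:615  39:28
  40:727  41:987  42:777  43:197  44:1565
Giant step factor: 374^(-45) ≡ 131 (mod 1949).
Scan 1574·131^i mod 1949 for i = 0, 1, …:
  i=0: 1574   i=1: 1549   i=2: 223   i=3: 1927
  i=4: 1016   i=5: 564   i=6: 1771   i=7: 70
  i=8: 1374   i=9: 686     …   i=16: 1717
  i=17: 792
Match at i=17, j=26: k = 17·45 + 26 = 791.

791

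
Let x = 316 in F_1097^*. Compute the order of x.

1096

The order of 316 must divide p − 1 = 1096 = 2^3 · 137.
Divisors: 1, 2, 4, 8, 137, 274, 548, 1096.
Check each in increasing order: 316^1 ≡ 316;  316^2 ≡ 29;  316^4 ≡ 841;  316^8 ≡ 813;  316^137 ≡ 79;  316^274 ≡ 756;  316^548 ≡ 1096;  316^1096 ≡ 1.
Smallest exponent giving 1 is 1096.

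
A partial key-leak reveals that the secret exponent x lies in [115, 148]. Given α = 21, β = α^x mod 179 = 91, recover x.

Compute 21^115 mod 179 = 78, then multiply by 21 repeatedly:
  21^115=78  21^116=27  21^117=30  21^118=93  21^119=163
  21^120=22  21^121=104  21^122=36  21^123=40  21^124=124
  21^125=98  21^126=89  21^127=79  21^128=48  21^129=113
  21^130=46  21^131=71  21^132=59  21^133=165  21^134=64
  21^135=91
Found 91 at exponent 135.

135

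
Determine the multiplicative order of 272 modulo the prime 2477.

2476

The order of 272 must divide p − 1 = 2476 = 2^2 · 619.
Divisors: 1, 2, 4, 619, 1238, 2476.
Check each in increasing order: 272^1 ≡ 272;  272^2 ≡ 2151;  272^4 ≡ 2242;  272^619 ≡ 915;  272^1238 ≡ 2476;  272^2476 ≡ 1.
Smallest exponent giving 1 is 2476.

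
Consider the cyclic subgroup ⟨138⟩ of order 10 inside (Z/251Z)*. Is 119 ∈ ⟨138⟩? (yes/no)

⟨138⟩ has order 10; its elements mod 251 are {1, 20, 32, 102, 113, 138, 149, 219, 231, 250}.
119 is not in this set.

no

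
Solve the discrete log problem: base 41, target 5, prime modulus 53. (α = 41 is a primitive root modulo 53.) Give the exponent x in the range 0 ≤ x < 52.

Successive powers of 41 modulo 53:
  41^0=1  41^1=41  41^2=38  41^3=21  41^4=13  41^5=3
  41^6=17  41^7=8  41^8=10  41^9=39  41^10=9  41^11=51
  41^12=24  41^13=30  41^14=11  41^15=27  41^16=47  41^17=19
  41^18=37  41^19=33  41^20=28  41^21=35  41^22=4  41^23=5
So 41^23 ≡ 5 (mod 53), giving x = 23.

23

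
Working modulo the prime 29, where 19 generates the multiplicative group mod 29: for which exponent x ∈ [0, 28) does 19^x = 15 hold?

3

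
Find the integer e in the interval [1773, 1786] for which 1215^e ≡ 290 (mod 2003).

Compute 1215^1773 mod 2003 = 1330, then multiply by 1215 repeatedly:
  1215^1773=1330  1215^1774=1532  1215^1775=593  1215^1776=1418  1215^1777=290
Found 290 at exponent 1777.

1777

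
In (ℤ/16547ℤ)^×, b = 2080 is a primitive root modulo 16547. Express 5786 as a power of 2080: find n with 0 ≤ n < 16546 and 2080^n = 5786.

Baby-step giant-step with m = ceil(sqrt(16546)) = 129.
Baby table (2080^j mod 16547 for j=0..128):
  0:1  1:2080  2:7633  3:8067  4:702  5:4024  6:13685  7:3960
  8:12941  9:11858  10:9610  11:24  12:279  13:1175  14:11591  15:301
  16:13841  17:14047  18:12305  19:12738  20:3293  21:15529  22:576  23:6696
  24:11653  25:13432  26:7224  27:1244  28:6188  29:14021  30:7866  31:12844
  32:8662  33:13824  34:11781  35:14920  36:7975  37:7906  38:13309  39:16136
  40:5564  41:6767  42:10410  43:9324  44:836  45:1445  46:10593  47:9383
  48:7727  49:5023  50:6683  51:1160  52:13485  53:1635  54:8665  55:3517
  56:1586  57:6027  58:10081  59:3431  60:4723  61:11469  62:11293  63:9247
  64:6146  65:9396  66:1673  67:4970  68:12272  69:10286  70:16156  71:14070
  72:10504  73:6280  74:6817  75:15128  76:10393  77:7058  78:3451  79:13229
  80:15206  81:7163  82:6740  83:3891  84:1797  85:14685  86:15585  87:1227
  88:3922  89:89  90:3103  91:910  92:6442  93:12837  94:10649  95:10034
  96:4953  97:10006  98:12901  99:11393  100:2136  101:8284  102:5293  103:5685
  104:10242  105:7371  106:9158  107:3043  108:8486  109:11778  110:8680  111:1623
  112:252  113:11203  114:4064  115:14150  116:11434  117:4681  118:6844  119:5100
  120:1373  121:9756  122:5858  123:6048  124:4120  125:14801  126:8660  127:9664
  128:13062
Giant step factor: 2080^(-129) ≡ 995 (mod 16547).
Scan 5786·995^i mod 16547 for i = 0, 1, …:
  i=0: 5786   i=1: 15261   i=2: 11096   i=3: 3671
  i=4: 12305
Match at i=4, j=18: n = 4·129 + 18 = 534.

534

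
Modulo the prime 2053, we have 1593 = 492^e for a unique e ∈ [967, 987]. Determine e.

983

Compute 492^967 mod 2053 = 498, then multiply by 492 repeatedly:
  492^967=498  492^968=709  492^969=1871  492^970=788  492^971=1732
  492^972=149  492^973=1453  492^974=432  492^975=1085  492^976=40
  492^977=1203  492^978=612  492^979=1366  492^980=741  492^981=1191
  492^982=867  492^983=1593
Found 1593 at exponent 983.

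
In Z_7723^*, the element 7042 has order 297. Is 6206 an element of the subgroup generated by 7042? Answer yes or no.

yes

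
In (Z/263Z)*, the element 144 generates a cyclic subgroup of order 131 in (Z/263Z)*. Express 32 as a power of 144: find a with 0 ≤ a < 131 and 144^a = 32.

27

Successive powers of 144 modulo 263:
  144^0=1  144^1=144  144^2=222  144^3=145  144^4=103  144^5=104
  144^6=248  144^7=207  144^8=89  144^9=192  144^10=33  144^11=18
  144^12=225  144^13=51  144^14=243  144^15=13  144^16=31  144^17=256
  144^18=44  144^19=24  144^20=37  144^21=68  144^22=61  144^23=105
  144^24=129  144^25=166  144^26=234  144^27=32
So 144^27 ≡ 32 (mod 263), giving a = 27.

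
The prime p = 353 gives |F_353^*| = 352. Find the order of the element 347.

32

The order of 347 must divide p − 1 = 352 = 2^5 · 11.
Divisors: 1, 2, 4, 8, 11, 16, 22, 32, 44, 88, 176, 352.
Check each in increasing order: 347^1 ≡ 347;  347^2 ≡ 36;  347^4 ≡ 237;  347^8 ≡ 42;  347^11 ≡ 106;  347^16 ≡ 352;  347^22 ≡ 293;  347^32 ≡ 1.
Smallest exponent giving 1 is 32.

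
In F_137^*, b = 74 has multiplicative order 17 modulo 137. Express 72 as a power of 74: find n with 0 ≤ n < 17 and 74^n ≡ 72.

Successive powers of 74 modulo 137:
  74^0=1  74^1=74  74^2=133  74^3=115  74^4=16  74^5=88
  74^6=73  74^7=59  74^8=119  74^9=38  74^10=72
So 74^10 ≡ 72 (mod 137), giving n = 10.

10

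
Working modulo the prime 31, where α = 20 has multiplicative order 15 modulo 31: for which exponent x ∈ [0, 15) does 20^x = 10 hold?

13

Successive powers of 20 modulo 31:
  20^0=1  20^1=20  20^2=28  20^3=2  20^4=9  20^5=25
  20^6=4  20^7=18  20^8=19  20^9=8  20^10=5  20^11=7
  20^12=16  20^13=10
So 20^13 ≡ 10 (mod 31), giving x = 13.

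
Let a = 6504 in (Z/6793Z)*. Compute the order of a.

The order of 6504 must divide p − 1 = 6792 = 2^3 · 3 · 283.
Divisors: 1, 2, 3, 4, 6, 8, 12, 24, 283, 566, 849, 1132, 1698, 2264, 3396, 6792.
Check each in increasing order: 6504^1 ≡ 6504;  6504^2 ≡ 2005;  6504^3 ≡ 4753;  6504^4 ≡ 5362;  6504^6 ≡ 4284;  6504^8 ≡ 3068;  6504^12 ≡ 4763;  6504^24 ≡ 4342;  6504^283 ≡ 6718;  6504^566 ≡ 5625;  6504^849 ≡ 6084;  6504^1132 ≡ 5624;  6504^1698 ≡ 6792;  6504^2264 ≡ 1168;  6504^3396 ≡ 1.
Smallest exponent giving 1 is 3396.

3396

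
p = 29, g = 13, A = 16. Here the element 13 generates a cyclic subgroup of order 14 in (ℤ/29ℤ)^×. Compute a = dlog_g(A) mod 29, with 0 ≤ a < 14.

Successive powers of 13 modulo 29:
  13^0=1  13^1=13  13^2=24  13^3=22  13^4=25  13^5=6
  13^6=20  13^7=28  13^8=16
So 13^8 ≡ 16 (mod 29), giving a = 8.

8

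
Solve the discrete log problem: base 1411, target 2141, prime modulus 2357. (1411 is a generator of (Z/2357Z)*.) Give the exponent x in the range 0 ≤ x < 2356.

Baby-step giant-step with m = ceil(sqrt(2356)) = 49.
Baby table (1411^j mod 2357 for j=0..48):
  0:1  1:1411  2:1613  3:1438  4:1998  5:206  6:755  7:2298
  8:1603  9:1470  10:10  11:2325  12:1988  13:238  14:1124  15:2060
  16:479  17:1767  18:1888  19:558  20:100  21:2037  22:1024  23:23
  24:1812  25:1744  26:76  27:1171  28:24  29:866  30:1000  31:1514
  32:812  33:230  34:1621  35:941  36:760  37:2282  38:240  39:1589
  40:572  41:998  42:1049  43:2300  44:2068  45:2339  46:529  47:1607
  48:43
Giant step factor: 1411^(-49) ≡ 716 (mod 2357).
Scan 2141·716^i mod 2357 for i = 0, 1, …:
  i=0: 2141   i=1: 906   i=2: 521   i=3: 630
  i=4: 893   i=5: 641   i=6: 1698   i=7: 1913
  i=8: 291   i=9: 940     …   i=34: 1824
  i=35: 206
Match at i=35, j=5: x = 35·49 + 5 = 1720.

1720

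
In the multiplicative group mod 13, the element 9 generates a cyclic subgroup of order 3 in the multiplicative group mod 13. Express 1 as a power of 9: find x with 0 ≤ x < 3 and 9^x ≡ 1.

0

Successive powers of 9 modulo 13:
  9^0=1
So 9^0 ≡ 1 (mod 13), giving x = 0.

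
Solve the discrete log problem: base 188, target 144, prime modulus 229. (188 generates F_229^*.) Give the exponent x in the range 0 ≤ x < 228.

136

Baby-step giant-step with m = ceil(sqrt(228)) = 16.
Baby table (188^j mod 229 for j=0..15):
  0:1  1:188  2:78  3:8  4:130  5:166  6:64  7:124
  8:183  9:54  10:76  11:90  12:203  13:150  14:33  15:21
Giant step factor: 188^(-16) ≡ 25 (mod 229).
Scan 144·25^i mod 229 for i = 0, 1, …:
  i=0: 144   i=1: 165   i=2: 3   i=3: 75
  i=4: 43   i=5: 159   i=6: 82   i=7: 218
  i=8: 183
Match at i=8, j=8: x = 8·16 + 8 = 136.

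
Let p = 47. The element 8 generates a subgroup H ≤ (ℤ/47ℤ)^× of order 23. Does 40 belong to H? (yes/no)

no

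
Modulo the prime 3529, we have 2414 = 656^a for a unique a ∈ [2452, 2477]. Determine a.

Compute 656^2452 mod 3529 = 247, then multiply by 656 repeatedly:
  656^2452=247  656^2453=3227  656^2454=3041  656^2455=1011  656^2456=3293
  656^2457=460  656^2458=1795  656^2459=2363  656^2460=897  656^2461=2618
  656^2462=2314  656^2463=514  656^2464=1929  656^2465=2042  656^2466=2061
  656^2467=409  656^2468=100  656^2469=2078  656^2470=974  656^2471=195
  656^2472=876  656^2473=2958  656^2474=3027  656^2475=2414
Found 2414 at exponent 2475.

2475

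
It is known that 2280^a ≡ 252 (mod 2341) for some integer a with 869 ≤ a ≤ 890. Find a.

871

Compute 2280^869 mod 2341 = 1303, then multiply by 2280 repeatedly:
  2280^869=1303  2280^870=111  2280^871=252
Found 252 at exponent 871.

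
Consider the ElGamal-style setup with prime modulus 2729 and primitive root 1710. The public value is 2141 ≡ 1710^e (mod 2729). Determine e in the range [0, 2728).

Baby-step giant-step with m = ceil(sqrt(2728)) = 53.
Baby table (1710^j mod 2729 for j=0..52):
  0:1  1:1710  2:1341  3:750  4:2599  5:1478  6:326  7:744
  8:526  9:1619  10:1284  11:1524  12:2574  13:2392  14:2278  15:1097
  16:1047  17:146  18:1321  19:2027  20:340  21:123  22:197  23:1203
  24:2193  25:384  26:1680  27:1892  28:1455  29:1931  30:2649  31:2379
  32:1880  33:38  34:2213  35:1836  36:1210  37:518  38:1584  39:1472
  40:982  41:885  42:1484  43:2399  44:603  45:2297  46:839  47:1965
  48:751  49:1580  50:90  51:1076  52:614
Giant step factor: 1710^(-53) ≡ 2330 (mod 2729).
Scan 2141·2330^i mod 2729 for i = 0, 1, …:
  i=0: 2141   i=1: 2647   i=2: 2699   i=3: 1054
  i=4: 2449   i=5: 2560   i=6: 1935   i=7: 242
  i=8: 1686   i=9: 1349     …   i=38: 2028
  i=39: 1341
Match at i=39, j=2: e = 39·53 + 2 = 2069.

2069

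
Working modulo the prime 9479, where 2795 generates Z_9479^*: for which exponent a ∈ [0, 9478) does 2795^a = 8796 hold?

Baby-step giant-step with m = ceil(sqrt(9478)) = 98.
Baby table (2795^j mod 9479 for j=0..97):
  0:1  1:2795  2:1329  3:8266  4:3147  5:8832  6:2124  7:2726
  8:7533  9:1876  10:1533  11:227  12:8851  13:7834  14:9019  15:3444
  16:4795  17:8198  18:2667  19:3771  20:8776  21:6747  22:4134  23:9108
  24:5745  25:9328  26:4510  27:7859  28:3062  29:8232  30:2907  31:1562
  32:5450  33:9476  34:1094  35:5492  36:3639  37:38  38:1941  39:3107
  40:1301  41:5838  42:3851  43:4880  44:8798  45:1884  46:4935  47:1380
  48:8626  49:4573  50:3843  51:1478  52:7645  53:2109  54:8196  55:6556
  56:1113  57:1723  58:453  59:5428  60:4860  61:293  62:3741  63:758
  64:4793  65:2608  66:9  67:6197  68:2482  69:8041  70:9365  71:3656
  72:158  73:5576  74:1444  75:7405  76:4318  77:2043  78:3827  79:4153
  80:5339  81:2559  82:5239  83:7429  84:5045  85:5502  86:3152  87:3849
  88:8769  89:6140  90:4310  91:8120  92:2674  93:4378  94:8600  95:7735
  96:7205  97:4579
Giant step factor: 2795^(-98) ≡ 2354 (mod 9479).
Scan 8796·2354^i mod 9479 for i = 0, 1, …:
  i=0: 8796   i=1: 3648   i=2: 8897   i=3: 4427
  i=4: 3737   i=5: 386   i=6: 8139   i=7: 2147
  i=8: 1731   i=9: 8283     …   i=41: 5147
  i=42: 1876
Match at i=42, j=9: a = 42·98 + 9 = 4125.

4125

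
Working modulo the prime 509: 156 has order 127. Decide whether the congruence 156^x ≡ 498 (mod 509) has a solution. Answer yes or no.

yes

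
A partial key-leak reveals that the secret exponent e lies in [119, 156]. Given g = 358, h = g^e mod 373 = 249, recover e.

142

Compute 358^119 mod 373 = 65, then multiply by 358 repeatedly:
  358^119=65  358^120=144  358^121=78  358^122=322  358^123=19
  358^124=88  358^125=172  358^126=31  358^127=281  358^128=261
  358^129=188  358^130=164  358^131=151  358^132=346  358^133=32
  358^134=266  358^135=113  358^136=170  358^137=61  358^138=204
  358^139=297  358^140=21  358^141=58  358^142=249
Found 249 at exponent 142.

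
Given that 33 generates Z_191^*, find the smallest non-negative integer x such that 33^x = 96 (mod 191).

186

Baby-step giant-step with m = ceil(sqrt(190)) = 14.
Baby table (33^j mod 191 for j=0..13):
  0:1  1:33  2:134  3:29  4:2  5:66  6:77  7:58
  8:4  9:132  10:154  11:116  12:8  13:73
Giant step factor: 33^(-14) ≡ 80 (mod 191).
Scan 96·80^i mod 191 for i = 0, 1, …:
  i=0: 96   i=1: 40   i=2: 144   i=3: 60
  i=4: 25   i=5: 90   i=6: 133   i=7: 135
  i=8: 104   i=9: 107   i=10: 156   i=11: 65
  i=12: 43   i=13: 2
Match at i=13, j=4: x = 13·14 + 4 = 186.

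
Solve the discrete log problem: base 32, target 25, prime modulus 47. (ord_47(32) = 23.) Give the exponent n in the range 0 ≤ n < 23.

Successive powers of 32 modulo 47:
  32^0=1  32^1=32  32^2=37  32^3=9  32^4=6  32^5=4
  32^6=34  32^7=7  32^8=36  32^9=24  32^10=16  32^11=42
  32^12=28  32^13=3  32^14=2  32^15=17  32^16=27  32^17=18
  32^18=12  32^19=8  32^20=21  32^21=14  32^22=25
So 32^22 ≡ 25 (mod 47), giving n = 22.

22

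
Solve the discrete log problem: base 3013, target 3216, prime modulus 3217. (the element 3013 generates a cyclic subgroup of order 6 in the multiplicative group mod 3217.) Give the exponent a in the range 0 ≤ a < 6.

3

Successive powers of 3013 modulo 3217:
  3013^0=1  3013^1=3013  3013^2=3012  3013^3=3216
So 3013^3 ≡ 3216 (mod 3217), giving a = 3.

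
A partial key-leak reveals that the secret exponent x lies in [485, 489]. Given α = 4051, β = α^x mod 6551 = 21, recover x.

488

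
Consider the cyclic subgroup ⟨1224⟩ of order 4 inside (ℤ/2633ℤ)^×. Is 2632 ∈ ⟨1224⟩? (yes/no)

yes

2632 ∈ ⟨1224⟩ iff 2632^4 ≡ 1 (mod 2633), since |⟨1224⟩| = 4.
2632^4 mod 2633 = 1.
Since 1 = 1, 2632 lies in the subgroup.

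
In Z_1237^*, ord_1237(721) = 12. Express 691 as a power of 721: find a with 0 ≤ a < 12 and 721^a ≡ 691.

9

Successive powers of 721 modulo 1237:
  721^0=1  721^1=721  721^2=301  721^3=546  721^4=300  721^5=1062
  721^6=1236  721^7=516  721^8=936  721^9=691
So 721^9 ≡ 691 (mod 1237), giving a = 9.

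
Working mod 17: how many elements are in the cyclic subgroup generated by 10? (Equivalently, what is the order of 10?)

16

The order of 10 must divide p − 1 = 16 = 2^4.
Divisors: 1, 2, 4, 8, 16.
Check each in increasing order: 10^1 ≡ 10;  10^2 ≡ 15;  10^4 ≡ 4;  10^8 ≡ 16;  10^16 ≡ 1.
Smallest exponent giving 1 is 16.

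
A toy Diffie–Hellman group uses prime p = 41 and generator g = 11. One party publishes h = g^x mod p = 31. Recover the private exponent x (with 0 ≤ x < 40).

36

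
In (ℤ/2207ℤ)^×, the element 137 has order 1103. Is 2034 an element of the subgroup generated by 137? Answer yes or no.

2034 ∈ ⟨137⟩ iff 2034^1103 ≡ 1 (mod 2207), since |⟨137⟩| = 1103.
2034^1103 mod 2207 = 1.
Since 1 = 1, 2034 lies in the subgroup.

yes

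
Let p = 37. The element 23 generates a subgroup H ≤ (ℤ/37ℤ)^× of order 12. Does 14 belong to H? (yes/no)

⟨23⟩ has order 12; its elements mod 37 are {1, 6, 8, 10, 11, 14, 23, 26, 27, 29, 31, 36}.
14 is in this set.

yes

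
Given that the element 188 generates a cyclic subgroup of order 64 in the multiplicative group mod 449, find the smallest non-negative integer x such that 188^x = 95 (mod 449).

19

Successive powers of 188 modulo 449:
  188^0=1  188^1=188  188^2=322  188^3=370  188^4=414  188^5=155
  188^6=404  188^7=71  188^8=327  188^9=412  188^10=228  188^11=209
  188^12=229  188^13=397  188^14=102  188^15=318  188^16=67  188^17=24
  188^18=22  188^19=95
So 188^19 ≡ 95 (mod 449), giving x = 19.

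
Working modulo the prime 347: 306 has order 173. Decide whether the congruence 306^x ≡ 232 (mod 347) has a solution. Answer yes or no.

232 ∈ ⟨306⟩ iff 232^173 ≡ 1 (mod 347), since |⟨306⟩| = 173.
232^173 mod 347 = 346.
Since 346 ≠ 1, 232 does not lie in the subgroup.

no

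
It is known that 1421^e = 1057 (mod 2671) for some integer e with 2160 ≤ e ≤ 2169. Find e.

2169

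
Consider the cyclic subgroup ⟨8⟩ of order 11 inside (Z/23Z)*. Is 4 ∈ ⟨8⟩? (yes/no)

yes

4 ∈ ⟨8⟩ iff 4^11 ≡ 1 (mod 23), since |⟨8⟩| = 11.
4^11 mod 23 = 1.
Since 1 = 1, 4 lies in the subgroup.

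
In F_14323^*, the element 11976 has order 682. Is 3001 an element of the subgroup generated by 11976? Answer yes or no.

3001 ∈ ⟨11976⟩ iff 3001^682 ≡ 1 (mod 14323), since |⟨11976⟩| = 682.
3001^682 mod 14323 = 13843.
Since 13843 ≠ 1, 3001 does not lie in the subgroup.

no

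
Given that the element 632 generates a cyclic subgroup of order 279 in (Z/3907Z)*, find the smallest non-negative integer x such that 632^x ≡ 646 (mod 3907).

Baby-step giant-step with m = ceil(sqrt(279)) = 17.
Baby table (632^j mod 3907 for j=0..16):
  0:1  1:632  2:910  3:791  4:3723  5:922  6:561  7:2922
  8:2600  9:2260  10:2265  11:1518  12:2161  13:2209  14:1289  15:1992
  16:890
Giant step factor: 632^(-17) ≡ 3266 (mod 3907).
Scan 646·3266^i mod 3907 for i = 0, 1, …:
  i=0: 646   i=1: 56   i=2: 3174   i=3: 1013
  i=4: 3136   i=5: 1929   i=6: 2030   i=7: 3708
  i=8: 2535   i=9: 377     …   i=13: 1056
  i=14: 2922
Match at i=14, j=7: x = 14·17 + 7 = 245.

245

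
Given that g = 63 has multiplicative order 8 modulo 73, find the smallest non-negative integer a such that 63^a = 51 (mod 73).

7

Successive powers of 63 modulo 73:
  63^0=1  63^1=63  63^2=27  63^3=22  63^4=72  63^5=10
  63^6=46  63^7=51
So 63^7 ≡ 51 (mod 73), giving a = 7.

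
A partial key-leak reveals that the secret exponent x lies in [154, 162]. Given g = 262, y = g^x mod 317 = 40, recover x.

Compute 262^154 mod 317 = 40, then multiply by 262 repeatedly:
  262^154=40
Found 40 at exponent 154.

154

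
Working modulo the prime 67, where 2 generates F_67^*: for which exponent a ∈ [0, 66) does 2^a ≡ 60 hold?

56

Baby-step giant-step with m = ceil(sqrt(66)) = 9.
Baby table (2^j mod 67 for j=0..8):
  0:1  1:2  2:4  3:8  4:16  5:32  6:64  7:61
  8:55
Giant step factor: 2^(-9) ≡ 53 (mod 67).
Scan 60·53^i mod 67 for i = 0, 1, …:
  i=0: 60   i=1: 31   i=2: 35   i=3: 46
  i=4: 26   i=5: 38   i=6: 4
Match at i=6, j=2: a = 6·9 + 2 = 56.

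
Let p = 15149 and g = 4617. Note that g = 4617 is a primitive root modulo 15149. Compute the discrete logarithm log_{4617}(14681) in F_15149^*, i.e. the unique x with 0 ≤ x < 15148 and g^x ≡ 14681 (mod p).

10160

Baby-step giant-step with m = ceil(sqrt(15148)) = 124.
Baby table (4617^j mod 15149 for j=0..123):
  0:1  1:4617  2:2046  3:8555  4:4992  5:6435  6:3206  7:1529
  8:15108  9:7640  10:7008  11:12821  12:7414  13:8847  14:4895  15:13056
  16:1681  17:4889  18:503  19:4554  20:14155  21:849  22:11391  23:10068
  24:6824  25:11637  26:9675  27:10223  28:10456  29:10638  30:2588  31:11384
  32:8047  33:7651  34:12348  35:5029  36:10625  37:3163  38:15084  39:2875
  40:3351  41:4438  42:8798  43:5897  44:3696  45:6658  46:2665  47:3317
  48:14099  49:14979  50:2858  51:607  52:15103  53:14853  54:11927  55:344
  56:12752  57:6970  58:4014  59:5411  60:1886  61:12136  62:10910  63:1045
  64:7383  65:2061  66:2065  67:5384  68:13568  69:2341  70:7160  71:2602
  72:277  73:6393  74:6229  75:6491  76:4225  77:10062  78:9420  79:14510
  80:3792  81:10569  82:2144  83:6551  84:8563  85:11630  86:7654  87:11050
  88:11167  89:5992  90:2990  91:4091  92:12493  93:7938  94:4315  95:1420
  96:11772  97:11861  98:13751  99:14057  100:2853  101:7820  102:4873  103:2376
  104:2116  105:13616  106:11871  107:14474  108:4219  109:12658  110:12293  111:8627
  112:4138  113:2257  114:13206  115:12526  116:8809  117:11237  118:11053  119:9869
  120:12130  121:13506  122:3918  123:1500
Giant step factor: 4617^(-124) ≡ 8528 (mod 15149).
Scan 14681·8528^i mod 15149 for i = 0, 1, …:
  i=0: 14681   i=1: 8232   i=2: 2030   i=3: 11682
  i=4: 4272   i=5: 13420   i=6: 10214   i=7: 13391
  i=8: 5286   i=9: 10733     …   i=80: 9812
  i=81: 8809
Match at i=81, j=116: x = 81·124 + 116 = 10160.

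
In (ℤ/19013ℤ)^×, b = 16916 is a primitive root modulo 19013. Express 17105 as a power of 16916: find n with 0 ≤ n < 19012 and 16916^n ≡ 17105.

2841

Baby-step giant-step with m = ceil(sqrt(19012)) = 138.
Baby table (16916^j mod 19013 for j=0..137):
  0:1  1:16916  2:5406  3:14379  4:1855  5:7730  6:8279  7:16819
  8:18685  9:3348  10:14054  11:17925  12:18989  13:12302  14:3347  15:16151
  16:12519  17:4610  18:10447  19:14630  20:7872  21:14713  22:4938  23:7099
  24:576  25:8960  26:14737  27:11649  28:3752  29:3438  30:15454  31:10127
  32:1202  33:8135  34:14579  35:741  36:5189  37:13116  38:7559  39:5619
  40:5017  41:12553  42:9364  43:4121  44:9178  45:13903  46:11351  47:1229
  48:8555  49:8437  50:8714  51:17248  52:12683  53:2936  54:3420  55:15174
  56:7884  57:8562  58:12771  59:8530  60:3823  61:6655  62:7  63:4334
  64:18829  65:5588  66:12985  67:16084  68:914  69:3655  70:16717  71:4423
  72:3313  73:11397  74:18845  75:10062  76:4416  77:17992  78:11581  79:13257
  80:16090  81:7345  82:17078  83:7926  84:15553  85:11667  86:4032  87:5681
  88:8094  89:5491  90:7251  91:5053  92:13113  93:13850  94:8414  95:18919
  96:6988  97:5187  98:17310  99:15760  100:14887  101:1307  102:16106  103:11819
  104:8509  105:9834  106:7207  107:2256  108:3405  109:8603  110:2846  111:2020
  112:3959  113:6658  114:12729  115:1539  116:4927  117:11153  118:17162  119:2895
  120:13345  121:2671  122:7748  123:8559  124:49  125:11325  126:17725  127:1090
  128:14843  129:17523  130:6398  131:6572  132:2941  133:11948  134:4178  135:3727
  136:17837  137:13395
Giant step factor: 16916^(-138) ≡ 9282 (mod 19013).
Scan 17105·9282^i mod 19013 for i = 0, 1, …:
  i=0: 17105   i=1: 10060   i=2: 4077   i=3: 6844
  i=4: 3575   i=5: 5465   i=6: 18459   i=7: 10295
  i=8: 17865   i=9: 10557     …   i=19: 14407
  i=20: 7345
Match at i=20, j=81: n = 20·138 + 81 = 2841.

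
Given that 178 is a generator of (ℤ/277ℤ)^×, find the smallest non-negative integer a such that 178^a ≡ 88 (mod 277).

Baby-step giant-step with m = ceil(sqrt(276)) = 17.
Baby table (178^j mod 277 for j=0..16):
  0:1  1:178  2:106  3:32  4:156  5:68  6:193  7:6
  8:237  9:82  10:192  11:105  12:131  13:50  14:36  15:37
  16:215
Giant step factor: 178^(-17) ≡ 170 (mod 277).
Scan 88·170^i mod 277 for i = 0, 1, …:
  i=0: 88   i=1: 2   i=2: 63   i=3: 184
  i=4: 256   i=5: 31   i=6: 7   i=7: 82
Match at i=7, j=9: a = 7·17 + 9 = 128.

128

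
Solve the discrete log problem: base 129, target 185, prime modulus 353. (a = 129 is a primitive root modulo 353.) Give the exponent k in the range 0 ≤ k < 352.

Baby-step giant-step with m = ceil(sqrt(352)) = 19.
Baby table (129^j mod 353 for j=0..18):
  0:1  1:129  2:50  3:96  4:29  5:211  6:38  7:313
  8:135  9:118  10:43  11:252  12:32  13:245  14:188  15:248
  16:222  17:45  18:157
Giant step factor: 129^(-19) ≡ 115 (mod 353).
Scan 185·115^i mod 353 for i = 0, 1, …:
  i=0: 185   i=1: 95   i=2: 335   i=3: 48
  i=4: 225   i=5: 106   i=6: 188
Match at i=6, j=14: k = 6·19 + 14 = 128.

128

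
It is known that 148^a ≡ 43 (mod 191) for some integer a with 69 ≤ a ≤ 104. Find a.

96

Compute 148^69 mod 191 = 58, then multiply by 148 repeatedly:
  148^69=58  148^70=180  148^71=91  148^72=98  148^73=179
  148^74=134  148^75=159  148^76=39  148^77=42  148^78=104
  148^79=112  148^80=150  148^81=44  148^82=18  148^83=181
  148^84=48  148^85=37  148^86=128  148^87=35  148^88=23
  148^89=157  148^90=125  148^91=164  148^92=15  148^93=119
  148^94=40  148^95=190  148^96=43
Found 43 at exponent 96.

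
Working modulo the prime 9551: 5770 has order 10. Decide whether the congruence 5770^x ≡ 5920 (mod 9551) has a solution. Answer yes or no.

⟨5770⟩ has order 10; its elements mod 9551 are {1, 1886, 3631, 3781, 4024, 5527, 5770, 5920, 7665, 9550}.
5920 is in this set.

yes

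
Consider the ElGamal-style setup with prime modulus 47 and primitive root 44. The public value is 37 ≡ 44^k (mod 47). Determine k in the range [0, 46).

32

Baby-step giant-step with m = ceil(sqrt(46)) = 7.
Baby table (44^j mod 47 for j=0..6):
  0:1  1:44  2:9  3:20  4:34  5:39  6:24
Giant step factor: 44^(-7) ≡ 15 (mod 47).
Scan 37·15^i mod 47 for i = 0, 1, …:
  i=0: 37   i=1: 38   i=2: 6   i=3: 43
  i=4: 34
Match at i=4, j=4: k = 4·7 + 4 = 32.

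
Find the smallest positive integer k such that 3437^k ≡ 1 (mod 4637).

76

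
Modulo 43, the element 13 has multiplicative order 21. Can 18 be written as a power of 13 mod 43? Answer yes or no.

no

18 ∈ ⟨13⟩ iff 18^21 ≡ 1 (mod 43), since |⟨13⟩| = 21.
18^21 mod 43 = 42.
Since 42 ≠ 1, 18 does not lie in the subgroup.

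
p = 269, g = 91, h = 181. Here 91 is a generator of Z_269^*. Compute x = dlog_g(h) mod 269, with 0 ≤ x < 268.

Baby-step giant-step with m = ceil(sqrt(268)) = 17.
Baby table (91^j mod 269 for j=0..16):
  0:1  1:91  2:211  3:102  4:136  5:2  6:182  7:153
  8:204  9:3  10:4  11:95  12:37  13:139  14:6  15:8
  16:190
Giant step factor: 91^(-17) ≡ 40 (mod 269).
Scan 181·40^i mod 269 for i = 0, 1, …:
  i=0: 181   i=1: 246   i=2: 156   i=3: 53
  i=4: 237   i=5: 65   i=6: 179   i=7: 166
  i=8: 184   i=9: 97   i=10: 114   i=11: 256
  i=12: 18   i=13: 182
Match at i=13, j=6: x = 13·17 + 6 = 227.

227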